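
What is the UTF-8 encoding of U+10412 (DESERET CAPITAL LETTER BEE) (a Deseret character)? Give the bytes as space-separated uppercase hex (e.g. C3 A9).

U+10412 = 0x10412 = 66578 decimal. In range U+10000–U+10FFFF → 4-byte form: 11110xxx 10xxxxxx 10xxxxxx 10xxxxxx.
Binary (21 bits): 000010000010000010010.
Split 3+6+6+6: 000 | 010000 | 010000 | 010010.
Byte 1: 11110000 = 0xF0.
Byte 2: 10010000 = 0x90.
Byte 3: 10010000 = 0x90.
Byte 4: 10010010 = 0x92.

F0 90 90 92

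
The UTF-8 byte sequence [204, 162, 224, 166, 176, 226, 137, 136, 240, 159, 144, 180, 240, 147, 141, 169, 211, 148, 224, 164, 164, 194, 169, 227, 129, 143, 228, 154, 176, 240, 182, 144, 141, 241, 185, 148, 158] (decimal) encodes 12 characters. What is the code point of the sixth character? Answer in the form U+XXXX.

Offset 0: leading byte 0xCC = 11001100 → 2-byte char #1 = CC A2.
Offset 2: leading byte 0xE0 = 11100000 → 3-byte char #2 = E0 A6 B0.
Offset 5: leading byte 0xE2 = 11100010 → 3-byte char #3 = E2 89 88.
Offset 8: leading byte 0xF0 = 11110000 → 4-byte char #4 = F0 9F 90 B4.
Offset 12: leading byte 0xF0 = 11110000 → 4-byte char #5 = F0 93 8D A9.
Offset 16: leading byte 0xD3 = 11010011 → 2-byte char #6 = D3 94.
Leading byte 0xD3 = 11010011 matches 110xxxxx → 2-byte sequence.
Byte 1: 0xD3 = 11010011, payload 10011 (5 bits).
Byte 2: 0x94 = 10010100 (10xxxxxx ✓), payload 010100.
Concatenate: 10011010100 = 0x4D4 (11 bits → U+04D4).

U+04D4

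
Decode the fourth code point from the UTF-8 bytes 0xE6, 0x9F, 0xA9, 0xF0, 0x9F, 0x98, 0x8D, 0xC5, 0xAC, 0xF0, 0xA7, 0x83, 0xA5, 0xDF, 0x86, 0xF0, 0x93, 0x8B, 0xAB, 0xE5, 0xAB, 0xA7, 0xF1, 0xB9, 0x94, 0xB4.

U+270E5

Offset 0: leading byte 0xE6 = 11100110 → 3-byte char #1 = E6 9F A9.
Offset 3: leading byte 0xF0 = 11110000 → 4-byte char #2 = F0 9F 98 8D.
Offset 7: leading byte 0xC5 = 11000101 → 2-byte char #3 = C5 AC.
Offset 9: leading byte 0xF0 = 11110000 → 4-byte char #4 = F0 A7 83 A5.
Leading byte 0xF0 = 11110000 matches 11110xxx → 4-byte sequence.
Byte 1: 0xF0 = 11110000, payload 000 (3 bits).
Byte 2: 0xA7 = 10100111 (10xxxxxx ✓), payload 100111.
Byte 3: 0x83 = 10000011 (10xxxxxx ✓), payload 000011.
Byte 4: 0xA5 = 10100101 (10xxxxxx ✓), payload 100101.
Concatenate: 000100111000011100101 = 0x270E5 (21 bits → U+270E5).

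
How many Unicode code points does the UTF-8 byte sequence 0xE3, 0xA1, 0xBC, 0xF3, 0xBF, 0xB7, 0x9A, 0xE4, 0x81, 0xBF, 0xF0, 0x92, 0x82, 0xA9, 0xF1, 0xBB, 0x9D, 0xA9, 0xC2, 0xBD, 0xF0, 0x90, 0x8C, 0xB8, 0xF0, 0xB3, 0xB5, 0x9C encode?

8

Byte at offset 0: 0xE3 = 11100011 → 3-byte char (#1). Advance 3.
Byte at offset 3: 0xF3 = 11110011 → 4-byte char (#2). Advance 4.
Byte at offset 7: 0xE4 = 11100100 → 3-byte char (#3). Advance 3.
Byte at offset 10: 0xF0 = 11110000 → 4-byte char (#4). Advance 4.
Byte at offset 14: 0xF1 = 11110001 → 4-byte char (#5). Advance 4.
Byte at offset 18: 0xC2 = 11000010 → 2-byte char (#6). Advance 2.
Byte at offset 20: 0xF0 = 11110000 → 4-byte char (#7). Advance 4.
Byte at offset 24: 0xF0 = 11110000 → 4-byte char (#8). Advance 4.
Reached end at offset 28 after 8 code points.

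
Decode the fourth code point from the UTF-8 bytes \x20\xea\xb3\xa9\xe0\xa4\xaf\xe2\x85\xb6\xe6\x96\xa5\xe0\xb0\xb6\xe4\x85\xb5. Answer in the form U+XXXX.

U+2176

Offset 0: leading byte 0x20 = 00100000 → 1-byte char #1 = 20.
Offset 1: leading byte 0xEA = 11101010 → 3-byte char #2 = EA B3 A9.
Offset 4: leading byte 0xE0 = 11100000 → 3-byte char #3 = E0 A4 AF.
Offset 7: leading byte 0xE2 = 11100010 → 3-byte char #4 = E2 85 B6.
Leading byte 0xE2 = 11100010 matches 1110xxxx → 3-byte sequence.
Byte 1: 0xE2 = 11100010, payload 0010 (4 bits).
Byte 2: 0x85 = 10000101 (10xxxxxx ✓), payload 000101.
Byte 3: 0xB6 = 10110110 (10xxxxxx ✓), payload 110110.
Concatenate: 0010000101110110 = 0x2176 (16 bits → U+2176).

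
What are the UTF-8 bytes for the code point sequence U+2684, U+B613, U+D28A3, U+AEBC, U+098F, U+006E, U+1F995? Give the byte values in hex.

E2 9A 84 EB 98 93 F3 92 A2 A3 EA BA BC E0 A6 8F 6E F0 9F A6 95

U+2684: 3-byte form → E2 9A 84.
U+B613: 3-byte form → EB 98 93.
U+D28A3: 4-byte form → F3 92 A2 A3.
U+AEBC: 3-byte form → EA BA BC.
U+098F: 3-byte form → E0 A6 8F.
U+006E: 1-byte form → 6E.
U+1F995: 4-byte form → F0 9F A6 95.
Concatenated (21 bytes): E2 9A 84 EB 98 93 F3 92 A2 A3 EA BA BC E0 A6 8F 6E F0 9F A6 95.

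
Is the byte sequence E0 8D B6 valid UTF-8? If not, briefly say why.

Leading byte 0xE0 = 11100000 → 3-byte form.
Continuation bytes all match 10xxxxxx. Payload decodes to 0x376.
But 0x376 < 0x800, the minimum for a 3-byte sequence — this is an overlong encoding.

invalid (overlong encoding)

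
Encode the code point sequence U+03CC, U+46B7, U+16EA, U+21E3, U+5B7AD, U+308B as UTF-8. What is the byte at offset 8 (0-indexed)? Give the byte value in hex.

0xE2

U+03CC → 2-byte form CF 8C at offsets 0–1.
U+46B7 → 3-byte form E4 9A B7 at offsets 2–4.
U+16EA → 3-byte form E1 9B AA at offsets 5–7.
U+21E3 → 3-byte form E2 87 A3 at offsets 8–10.
Offset 8 falls in char 4's range; it's byte 1 of E2 87 A3 = 0xE2.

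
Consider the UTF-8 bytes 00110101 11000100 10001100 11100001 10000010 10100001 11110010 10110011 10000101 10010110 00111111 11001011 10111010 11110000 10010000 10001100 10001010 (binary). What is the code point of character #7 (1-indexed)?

U+1030A

Offset 0: leading byte 0x35 = 00110101 → 1-byte char #1 = 35.
Offset 1: leading byte 0xC4 = 11000100 → 2-byte char #2 = C4 8C.
Offset 3: leading byte 0xE1 = 11100001 → 3-byte char #3 = E1 82 A1.
Offset 6: leading byte 0xF2 = 11110010 → 4-byte char #4 = F2 B3 85 96.
Offset 10: leading byte 0x3F = 00111111 → 1-byte char #5 = 3F.
Offset 11: leading byte 0xCB = 11001011 → 2-byte char #6 = CB BA.
Offset 13: leading byte 0xF0 = 11110000 → 4-byte char #7 = F0 90 8C 8A.
Leading byte 0xF0 = 11110000 matches 11110xxx → 4-byte sequence.
Byte 1: 0xF0 = 11110000, payload 000 (3 bits).
Byte 2: 0x90 = 10010000 (10xxxxxx ✓), payload 010000.
Byte 3: 0x8C = 10001100 (10xxxxxx ✓), payload 001100.
Byte 4: 0x8A = 10001010 (10xxxxxx ✓), payload 001010.
Concatenate: 000010000001100001010 = 0x1030A (21 bits → U+1030A).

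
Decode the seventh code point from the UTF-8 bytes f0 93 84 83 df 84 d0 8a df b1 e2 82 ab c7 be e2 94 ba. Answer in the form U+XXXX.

Offset 0: leading byte 0xF0 = 11110000 → 4-byte char #1 = F0 93 84 83.
Offset 4: leading byte 0xDF = 11011111 → 2-byte char #2 = DF 84.
Offset 6: leading byte 0xD0 = 11010000 → 2-byte char #3 = D0 8A.
Offset 8: leading byte 0xDF = 11011111 → 2-byte char #4 = DF B1.
Offset 10: leading byte 0xE2 = 11100010 → 3-byte char #5 = E2 82 AB.
Offset 13: leading byte 0xC7 = 11000111 → 2-byte char #6 = C7 BE.
Offset 15: leading byte 0xE2 = 11100010 → 3-byte char #7 = E2 94 BA.
Leading byte 0xE2 = 11100010 matches 1110xxxx → 3-byte sequence.
Byte 1: 0xE2 = 11100010, payload 0010 (4 bits).
Byte 2: 0x94 = 10010100 (10xxxxxx ✓), payload 010100.
Byte 3: 0xBA = 10111010 (10xxxxxx ✓), payload 111010.
Concatenate: 0010010100111010 = 0x253A (16 bits → U+253A).

U+253A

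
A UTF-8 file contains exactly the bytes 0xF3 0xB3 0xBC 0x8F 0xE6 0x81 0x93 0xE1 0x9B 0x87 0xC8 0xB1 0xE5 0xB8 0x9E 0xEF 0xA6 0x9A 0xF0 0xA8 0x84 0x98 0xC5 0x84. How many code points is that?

8

Byte at offset 0: 0xF3 = 11110011 → 4-byte char (#1). Advance 4.
Byte at offset 4: 0xE6 = 11100110 → 3-byte char (#2). Advance 3.
Byte at offset 7: 0xE1 = 11100001 → 3-byte char (#3). Advance 3.
Byte at offset 10: 0xC8 = 11001000 → 2-byte char (#4). Advance 2.
Byte at offset 12: 0xE5 = 11100101 → 3-byte char (#5). Advance 3.
Byte at offset 15: 0xEF = 11101111 → 3-byte char (#6). Advance 3.
Byte at offset 18: 0xF0 = 11110000 → 4-byte char (#7). Advance 4.
Byte at offset 22: 0xC5 = 11000101 → 2-byte char (#8). Advance 2.
Reached end at offset 24 after 8 code points.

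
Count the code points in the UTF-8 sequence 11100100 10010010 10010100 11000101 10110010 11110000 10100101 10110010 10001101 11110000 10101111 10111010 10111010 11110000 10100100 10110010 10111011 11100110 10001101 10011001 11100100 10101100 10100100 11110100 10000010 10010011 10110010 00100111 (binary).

Byte at offset 0: 0xE4 = 11100100 → 3-byte char (#1). Advance 3.
Byte at offset 3: 0xC5 = 11000101 → 2-byte char (#2). Advance 2.
Byte at offset 5: 0xF0 = 11110000 → 4-byte char (#3). Advance 4.
Byte at offset 9: 0xF0 = 11110000 → 4-byte char (#4). Advance 4.
Byte at offset 13: 0xF0 = 11110000 → 4-byte char (#5). Advance 4.
Byte at offset 17: 0xE6 = 11100110 → 3-byte char (#6). Advance 3.
Byte at offset 20: 0xE4 = 11100100 → 3-byte char (#7). Advance 3.
Byte at offset 23: 0xF4 = 11110100 → 4-byte char (#8). Advance 4.
Byte at offset 27: 0x27 = 00100111 → 1-byte char (#9). Advance 1.
Reached end at offset 28 after 9 code points.

9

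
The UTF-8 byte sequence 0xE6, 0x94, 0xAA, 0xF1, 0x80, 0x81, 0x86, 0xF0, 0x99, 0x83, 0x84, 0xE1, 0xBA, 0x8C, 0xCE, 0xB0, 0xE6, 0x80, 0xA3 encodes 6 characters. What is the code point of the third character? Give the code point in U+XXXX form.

Offset 0: leading byte 0xE6 = 11100110 → 3-byte char #1 = E6 94 AA.
Offset 3: leading byte 0xF1 = 11110001 → 4-byte char #2 = F1 80 81 86.
Offset 7: leading byte 0xF0 = 11110000 → 4-byte char #3 = F0 99 83 84.
Leading byte 0xF0 = 11110000 matches 11110xxx → 4-byte sequence.
Byte 1: 0xF0 = 11110000, payload 000 (3 bits).
Byte 2: 0x99 = 10011001 (10xxxxxx ✓), payload 011001.
Byte 3: 0x83 = 10000011 (10xxxxxx ✓), payload 000011.
Byte 4: 0x84 = 10000100 (10xxxxxx ✓), payload 000100.
Concatenate: 000011001000011000100 = 0x190C4 (21 bits → U+190C4).

U+190C4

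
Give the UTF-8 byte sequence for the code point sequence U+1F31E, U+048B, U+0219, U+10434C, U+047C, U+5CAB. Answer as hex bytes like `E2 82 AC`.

U+1F31E: 4-byte form → F0 9F 8C 9E.
U+048B: 2-byte form → D2 8B.
U+0219: 2-byte form → C8 99.
U+10434C: 4-byte form → F4 84 8D 8C.
U+047C: 2-byte form → D1 BC.
U+5CAB: 3-byte form → E5 B2 AB.
Concatenated (17 bytes): F0 9F 8C 9E D2 8B C8 99 F4 84 8D 8C D1 BC E5 B2 AB.

F0 9F 8C 9E D2 8B C8 99 F4 84 8D 8C D1 BC E5 B2 AB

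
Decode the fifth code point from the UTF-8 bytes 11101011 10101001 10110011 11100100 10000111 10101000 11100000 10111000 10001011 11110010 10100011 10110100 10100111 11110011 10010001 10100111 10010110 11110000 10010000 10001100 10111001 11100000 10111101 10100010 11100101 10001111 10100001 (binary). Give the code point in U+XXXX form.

U+D19D6

Offset 0: leading byte 0xEB = 11101011 → 3-byte char #1 = EB A9 B3.
Offset 3: leading byte 0xE4 = 11100100 → 3-byte char #2 = E4 87 A8.
Offset 6: leading byte 0xE0 = 11100000 → 3-byte char #3 = E0 B8 8B.
Offset 9: leading byte 0xF2 = 11110010 → 4-byte char #4 = F2 A3 B4 A7.
Offset 13: leading byte 0xF3 = 11110011 → 4-byte char #5 = F3 91 A7 96.
Leading byte 0xF3 = 11110011 matches 11110xxx → 4-byte sequence.
Byte 1: 0xF3 = 11110011, payload 011 (3 bits).
Byte 2: 0x91 = 10010001 (10xxxxxx ✓), payload 010001.
Byte 3: 0xA7 = 10100111 (10xxxxxx ✓), payload 100111.
Byte 4: 0x96 = 10010110 (10xxxxxx ✓), payload 010110.
Concatenate: 011010001100111010110 = 0xD19D6 (21 bits → U+D19D6).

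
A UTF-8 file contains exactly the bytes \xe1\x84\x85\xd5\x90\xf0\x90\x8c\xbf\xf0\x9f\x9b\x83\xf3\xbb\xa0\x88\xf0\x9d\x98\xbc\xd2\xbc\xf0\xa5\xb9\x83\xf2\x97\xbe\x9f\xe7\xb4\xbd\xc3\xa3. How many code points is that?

Byte at offset 0: 0xE1 = 11100001 → 3-byte char (#1). Advance 3.
Byte at offset 3: 0xD5 = 11010101 → 2-byte char (#2). Advance 2.
Byte at offset 5: 0xF0 = 11110000 → 4-byte char (#3). Advance 4.
Byte at offset 9: 0xF0 = 11110000 → 4-byte char (#4). Advance 4.
Byte at offset 13: 0xF3 = 11110011 → 4-byte char (#5). Advance 4.
Byte at offset 17: 0xF0 = 11110000 → 4-byte char (#6). Advance 4.
Byte at offset 21: 0xD2 = 11010010 → 2-byte char (#7). Advance 2.
Byte at offset 23: 0xF0 = 11110000 → 4-byte char (#8). Advance 4.
Byte at offset 27: 0xF2 = 11110010 → 4-byte char (#9). Advance 4.
Byte at offset 31: 0xE7 = 11100111 → 3-byte char (#10). Advance 3.
Byte at offset 34: 0xC3 = 11000011 → 2-byte char (#11). Advance 2.
Reached end at offset 36 after 11 code points.

11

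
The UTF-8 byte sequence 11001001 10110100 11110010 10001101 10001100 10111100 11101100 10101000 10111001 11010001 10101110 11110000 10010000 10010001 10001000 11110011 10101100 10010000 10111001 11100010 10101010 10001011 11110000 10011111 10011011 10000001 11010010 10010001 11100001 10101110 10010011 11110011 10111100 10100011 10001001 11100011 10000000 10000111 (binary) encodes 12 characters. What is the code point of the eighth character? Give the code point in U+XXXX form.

U+1F6C1

Offset 0: leading byte 0xC9 = 11001001 → 2-byte char #1 = C9 B4.
Offset 2: leading byte 0xF2 = 11110010 → 4-byte char #2 = F2 8D 8C BC.
Offset 6: leading byte 0xEC = 11101100 → 3-byte char #3 = EC A8 B9.
Offset 9: leading byte 0xD1 = 11010001 → 2-byte char #4 = D1 AE.
Offset 11: leading byte 0xF0 = 11110000 → 4-byte char #5 = F0 90 91 88.
Offset 15: leading byte 0xF3 = 11110011 → 4-byte char #6 = F3 AC 90 B9.
Offset 19: leading byte 0xE2 = 11100010 → 3-byte char #7 = E2 AA 8B.
Offset 22: leading byte 0xF0 = 11110000 → 4-byte char #8 = F0 9F 9B 81.
Leading byte 0xF0 = 11110000 matches 11110xxx → 4-byte sequence.
Byte 1: 0xF0 = 11110000, payload 000 (3 bits).
Byte 2: 0x9F = 10011111 (10xxxxxx ✓), payload 011111.
Byte 3: 0x9B = 10011011 (10xxxxxx ✓), payload 011011.
Byte 4: 0x81 = 10000001 (10xxxxxx ✓), payload 000001.
Concatenate: 000011111011011000001 = 0x1F6C1 (21 bits → U+1F6C1).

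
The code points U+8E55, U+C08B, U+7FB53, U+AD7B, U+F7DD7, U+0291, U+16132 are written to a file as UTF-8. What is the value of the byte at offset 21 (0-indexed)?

U+8E55 → 3-byte form E8 B9 95 at offsets 0–2.
U+C08B → 3-byte form EC 82 8B at offsets 3–5.
U+7FB53 → 4-byte form F1 BF AD 93 at offsets 6–9.
U+AD7B → 3-byte form EA B5 BB at offsets 10–12.
U+F7DD7 → 4-byte form F3 B7 B7 97 at offsets 13–16.
U+0291 → 2-byte form CA 91 at offsets 17–18.
U+16132 → 4-byte form F0 96 84 B2 at offsets 19–22.
Offset 21 falls in char 7's range; it's byte 3 of F0 96 84 B2 = 0x84.

0x84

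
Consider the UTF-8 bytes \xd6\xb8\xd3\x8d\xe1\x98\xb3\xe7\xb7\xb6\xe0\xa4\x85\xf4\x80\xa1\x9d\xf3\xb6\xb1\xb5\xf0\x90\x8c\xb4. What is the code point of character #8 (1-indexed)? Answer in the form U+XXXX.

U+10334

Offset 0: leading byte 0xD6 = 11010110 → 2-byte char #1 = D6 B8.
Offset 2: leading byte 0xD3 = 11010011 → 2-byte char #2 = D3 8D.
Offset 4: leading byte 0xE1 = 11100001 → 3-byte char #3 = E1 98 B3.
Offset 7: leading byte 0xE7 = 11100111 → 3-byte char #4 = E7 B7 B6.
Offset 10: leading byte 0xE0 = 11100000 → 3-byte char #5 = E0 A4 85.
Offset 13: leading byte 0xF4 = 11110100 → 4-byte char #6 = F4 80 A1 9D.
Offset 17: leading byte 0xF3 = 11110011 → 4-byte char #7 = F3 B6 B1 B5.
Offset 21: leading byte 0xF0 = 11110000 → 4-byte char #8 = F0 90 8C B4.
Leading byte 0xF0 = 11110000 matches 11110xxx → 4-byte sequence.
Byte 1: 0xF0 = 11110000, payload 000 (3 bits).
Byte 2: 0x90 = 10010000 (10xxxxxx ✓), payload 010000.
Byte 3: 0x8C = 10001100 (10xxxxxx ✓), payload 001100.
Byte 4: 0xB4 = 10110100 (10xxxxxx ✓), payload 110100.
Concatenate: 000010000001100110100 = 0x10334 (21 bits → U+10334).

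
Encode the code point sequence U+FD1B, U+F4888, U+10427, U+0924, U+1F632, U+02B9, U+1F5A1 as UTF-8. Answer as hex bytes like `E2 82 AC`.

EF B4 9B F3 B4 A2 88 F0 90 90 A7 E0 A4 A4 F0 9F 98 B2 CA B9 F0 9F 96 A1

U+FD1B: 3-byte form → EF B4 9B.
U+F4888: 4-byte form → F3 B4 A2 88.
U+10427: 4-byte form → F0 90 90 A7.
U+0924: 3-byte form → E0 A4 A4.
U+1F632: 4-byte form → F0 9F 98 B2.
U+02B9: 2-byte form → CA B9.
U+1F5A1: 4-byte form → F0 9F 96 A1.
Concatenated (24 bytes): EF B4 9B F3 B4 A2 88 F0 90 90 A7 E0 A4 A4 F0 9F 98 B2 CA B9 F0 9F 96 A1.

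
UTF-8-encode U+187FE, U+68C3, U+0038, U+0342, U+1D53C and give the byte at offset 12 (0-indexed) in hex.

U+187FE → 4-byte form F0 98 9F BE at offsets 0–3.
U+68C3 → 3-byte form E6 A3 83 at offsets 4–6.
U+0038 → 1-byte form 38 at offsets 7–7.
U+0342 → 2-byte form CD 82 at offsets 8–9.
U+1D53C → 4-byte form F0 9D 94 BC at offsets 10–13.
Offset 12 falls in char 5's range; it's byte 3 of F0 9D 94 BC = 0x94.

0x94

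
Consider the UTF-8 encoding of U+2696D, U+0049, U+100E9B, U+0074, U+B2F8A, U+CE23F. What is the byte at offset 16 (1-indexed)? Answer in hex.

1-indexed offset 16 is 0-indexed offset 15.
U+2696D → 4-byte form F0 A6 A5 AD at offsets 0–3.
U+0049 → 1-byte form 49 at offsets 4–4.
U+100E9B → 4-byte form F4 80 BA 9B at offsets 5–8.
U+0074 → 1-byte form 74 at offsets 9–9.
U+B2F8A → 4-byte form F2 B2 BE 8A at offsets 10–13.
U+CE23F → 4-byte form F3 8E 88 BF at offsets 14–17.
Offset 15 falls in char 6's range; it's byte 2 of F3 8E 88 BF = 0x8E.

0x8E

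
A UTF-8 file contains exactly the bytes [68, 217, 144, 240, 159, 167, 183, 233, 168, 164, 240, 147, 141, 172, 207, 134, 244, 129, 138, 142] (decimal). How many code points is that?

Byte at offset 0: 0x44 = 01000100 → 1-byte char (#1). Advance 1.
Byte at offset 1: 0xD9 = 11011001 → 2-byte char (#2). Advance 2.
Byte at offset 3: 0xF0 = 11110000 → 4-byte char (#3). Advance 4.
Byte at offset 7: 0xE9 = 11101001 → 3-byte char (#4). Advance 3.
Byte at offset 10: 0xF0 = 11110000 → 4-byte char (#5). Advance 4.
Byte at offset 14: 0xCF = 11001111 → 2-byte char (#6). Advance 2.
Byte at offset 16: 0xF4 = 11110100 → 4-byte char (#7). Advance 4.
Reached end at offset 20 after 7 code points.

7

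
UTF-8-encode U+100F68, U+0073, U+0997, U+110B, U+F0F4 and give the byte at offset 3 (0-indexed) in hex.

U+100F68 → 4-byte form F4 80 BD A8 at offsets 0–3.
Offset 3 falls in char 1's range; it's byte 4 of F4 80 BD A8 = 0xA8.

0xA8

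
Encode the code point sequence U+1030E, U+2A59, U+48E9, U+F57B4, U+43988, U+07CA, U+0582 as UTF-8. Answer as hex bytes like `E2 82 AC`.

U+1030E: 4-byte form → F0 90 8C 8E.
U+2A59: 3-byte form → E2 A9 99.
U+48E9: 3-byte form → E4 A3 A9.
U+F57B4: 4-byte form → F3 B5 9E B4.
U+43988: 4-byte form → F1 83 A6 88.
U+07CA: 2-byte form → DF 8A.
U+0582: 2-byte form → D6 82.
Concatenated (22 bytes): F0 90 8C 8E E2 A9 99 E4 A3 A9 F3 B5 9E B4 F1 83 A6 88 DF 8A D6 82.

F0 90 8C 8E E2 A9 99 E4 A3 A9 F3 B5 9E B4 F1 83 A6 88 DF 8A D6 82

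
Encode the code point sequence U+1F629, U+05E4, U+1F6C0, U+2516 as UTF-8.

F0 9F 98 A9 D7 A4 F0 9F 9B 80 E2 94 96

U+1F629: 4-byte form → F0 9F 98 A9.
U+05E4: 2-byte form → D7 A4.
U+1F6C0: 4-byte form → F0 9F 9B 80.
U+2516: 3-byte form → E2 94 96.
Concatenated (13 bytes): F0 9F 98 A9 D7 A4 F0 9F 9B 80 E2 94 96.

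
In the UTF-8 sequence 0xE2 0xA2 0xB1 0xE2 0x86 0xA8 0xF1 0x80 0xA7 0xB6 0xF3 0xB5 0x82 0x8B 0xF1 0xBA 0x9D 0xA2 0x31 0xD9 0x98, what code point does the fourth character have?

U+F508B

Offset 0: leading byte 0xE2 = 11100010 → 3-byte char #1 = E2 A2 B1.
Offset 3: leading byte 0xE2 = 11100010 → 3-byte char #2 = E2 86 A8.
Offset 6: leading byte 0xF1 = 11110001 → 4-byte char #3 = F1 80 A7 B6.
Offset 10: leading byte 0xF3 = 11110011 → 4-byte char #4 = F3 B5 82 8B.
Leading byte 0xF3 = 11110011 matches 11110xxx → 4-byte sequence.
Byte 1: 0xF3 = 11110011, payload 011 (3 bits).
Byte 2: 0xB5 = 10110101 (10xxxxxx ✓), payload 110101.
Byte 3: 0x82 = 10000010 (10xxxxxx ✓), payload 000010.
Byte 4: 0x8B = 10001011 (10xxxxxx ✓), payload 001011.
Concatenate: 011110101000010001011 = 0xF508B (21 bits → U+F508B).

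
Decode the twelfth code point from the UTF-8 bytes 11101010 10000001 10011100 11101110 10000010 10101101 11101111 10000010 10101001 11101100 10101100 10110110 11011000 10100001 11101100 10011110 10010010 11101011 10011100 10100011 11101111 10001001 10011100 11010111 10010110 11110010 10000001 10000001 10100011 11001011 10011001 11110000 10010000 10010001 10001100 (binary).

U+1044C

Offset 0: leading byte 0xEA = 11101010 → 3-byte char #1 = EA 81 9C.
Offset 3: leading byte 0xEE = 11101110 → 3-byte char #2 = EE 82 AD.
Offset 6: leading byte 0xEF = 11101111 → 3-byte char #3 = EF 82 A9.
Offset 9: leading byte 0xEC = 11101100 → 3-byte char #4 = EC AC B6.
Offset 12: leading byte 0xD8 = 11011000 → 2-byte char #5 = D8 A1.
Offset 14: leading byte 0xEC = 11101100 → 3-byte char #6 = EC 9E 92.
Offset 17: leading byte 0xEB = 11101011 → 3-byte char #7 = EB 9C A3.
Offset 20: leading byte 0xEF = 11101111 → 3-byte char #8 = EF 89 9C.
Offset 23: leading byte 0xD7 = 11010111 → 2-byte char #9 = D7 96.
Offset 25: leading byte 0xF2 = 11110010 → 4-byte char #10 = F2 81 81 A3.
Offset 29: leading byte 0xCB = 11001011 → 2-byte char #11 = CB 99.
Offset 31: leading byte 0xF0 = 11110000 → 4-byte char #12 = F0 90 91 8C.
Leading byte 0xF0 = 11110000 matches 11110xxx → 4-byte sequence.
Byte 1: 0xF0 = 11110000, payload 000 (3 bits).
Byte 2: 0x90 = 10010000 (10xxxxxx ✓), payload 010000.
Byte 3: 0x91 = 10010001 (10xxxxxx ✓), payload 010001.
Byte 4: 0x8C = 10001100 (10xxxxxx ✓), payload 001100.
Concatenate: 000010000010001001100 = 0x1044C (21 bits → U+1044C).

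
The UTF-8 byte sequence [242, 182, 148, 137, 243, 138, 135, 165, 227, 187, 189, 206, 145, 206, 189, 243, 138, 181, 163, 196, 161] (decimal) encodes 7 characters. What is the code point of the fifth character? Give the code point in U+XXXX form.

U+03BD

Offset 0: leading byte 0xF2 = 11110010 → 4-byte char #1 = F2 B6 94 89.
Offset 4: leading byte 0xF3 = 11110011 → 4-byte char #2 = F3 8A 87 A5.
Offset 8: leading byte 0xE3 = 11100011 → 3-byte char #3 = E3 BB BD.
Offset 11: leading byte 0xCE = 11001110 → 2-byte char #4 = CE 91.
Offset 13: leading byte 0xCE = 11001110 → 2-byte char #5 = CE BD.
Leading byte 0xCE = 11001110 matches 110xxxxx → 2-byte sequence.
Byte 1: 0xCE = 11001110, payload 01110 (5 bits).
Byte 2: 0xBD = 10111101 (10xxxxxx ✓), payload 111101.
Concatenate: 01110111101 = 0x3BD (11 bits → U+03BD).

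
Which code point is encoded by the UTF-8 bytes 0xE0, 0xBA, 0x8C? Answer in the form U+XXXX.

Leading byte 0xE0 = 11100000 matches 1110xxxx → 3-byte sequence.
Byte 1: 0xE0 = 11100000, payload 0000 (4 bits).
Byte 2: 0xBA = 10111010 (10xxxxxx ✓), payload 111010.
Byte 3: 0x8C = 10001100 (10xxxxxx ✓), payload 001100.
Concatenate: 0000111010001100 = 0xE8C (16 bits → U+0E8C).

U+0E8C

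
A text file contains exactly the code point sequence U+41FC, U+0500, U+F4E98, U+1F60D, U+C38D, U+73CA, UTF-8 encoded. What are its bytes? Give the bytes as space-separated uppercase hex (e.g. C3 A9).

U+41FC: 3-byte form → E4 87 BC.
U+0500: 2-byte form → D4 80.
U+F4E98: 4-byte form → F3 B4 BA 98.
U+1F60D: 4-byte form → F0 9F 98 8D.
U+C38D: 3-byte form → EC 8E 8D.
U+73CA: 3-byte form → E7 8F 8A.
Concatenated (19 bytes): E4 87 BC D4 80 F3 B4 BA 98 F0 9F 98 8D EC 8E 8D E7 8F 8A.

E4 87 BC D4 80 F3 B4 BA 98 F0 9F 98 8D EC 8E 8D E7 8F 8A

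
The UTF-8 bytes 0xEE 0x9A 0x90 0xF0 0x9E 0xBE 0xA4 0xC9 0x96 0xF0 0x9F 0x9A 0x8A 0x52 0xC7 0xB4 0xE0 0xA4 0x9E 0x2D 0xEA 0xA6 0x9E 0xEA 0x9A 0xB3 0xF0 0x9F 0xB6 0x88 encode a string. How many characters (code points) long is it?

Byte at offset 0: 0xEE = 11101110 → 3-byte char (#1). Advance 3.
Byte at offset 3: 0xF0 = 11110000 → 4-byte char (#2). Advance 4.
Byte at offset 7: 0xC9 = 11001001 → 2-byte char (#3). Advance 2.
Byte at offset 9: 0xF0 = 11110000 → 4-byte char (#4). Advance 4.
Byte at offset 13: 0x52 = 01010010 → 1-byte char (#5). Advance 1.
Byte at offset 14: 0xC7 = 11000111 → 2-byte char (#6). Advance 2.
Byte at offset 16: 0xE0 = 11100000 → 3-byte char (#7). Advance 3.
Byte at offset 19: 0x2D = 00101101 → 1-byte char (#8). Advance 1.
Byte at offset 20: 0xEA = 11101010 → 3-byte char (#9). Advance 3.
Byte at offset 23: 0xEA = 11101010 → 3-byte char (#10). Advance 3.
Byte at offset 26: 0xF0 = 11110000 → 4-byte char (#11). Advance 4.
Reached end at offset 30 after 11 code points.

11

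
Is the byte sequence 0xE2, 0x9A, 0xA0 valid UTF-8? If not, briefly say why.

valid

Leading byte 0xE2 = 11100010 → 3-byte form.
Continuation bytes 0x9A=10011010, 0xA0=10100000 all match 10xxxxxx.
Decoded value 0x26A0 is ≥ 0x800 (shortest form) and not a surrogate.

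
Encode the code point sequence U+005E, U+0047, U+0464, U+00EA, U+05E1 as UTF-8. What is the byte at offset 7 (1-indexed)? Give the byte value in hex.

1-indexed offset 7 is 0-indexed offset 6.
U+005E → 1-byte form 5E at offsets 0–0.
U+0047 → 1-byte form 47 at offsets 1–1.
U+0464 → 2-byte form D1 A4 at offsets 2–3.
U+00EA → 2-byte form C3 AA at offsets 4–5.
U+05E1 → 2-byte form D7 A1 at offsets 6–7.
Offset 6 falls in char 5's range; it's byte 1 of D7 A1 = 0xD7.

0xD7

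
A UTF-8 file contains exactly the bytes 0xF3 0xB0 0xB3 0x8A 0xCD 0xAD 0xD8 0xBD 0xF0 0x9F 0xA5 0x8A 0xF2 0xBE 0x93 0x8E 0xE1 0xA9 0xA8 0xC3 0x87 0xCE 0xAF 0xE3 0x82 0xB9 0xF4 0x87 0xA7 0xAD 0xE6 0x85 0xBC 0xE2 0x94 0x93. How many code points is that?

Byte at offset 0: 0xF3 = 11110011 → 4-byte char (#1). Advance 4.
Byte at offset 4: 0xCD = 11001101 → 2-byte char (#2). Advance 2.
Byte at offset 6: 0xD8 = 11011000 → 2-byte char (#3). Advance 2.
Byte at offset 8: 0xF0 = 11110000 → 4-byte char (#4). Advance 4.
Byte at offset 12: 0xF2 = 11110010 → 4-byte char (#5). Advance 4.
Byte at offset 16: 0xE1 = 11100001 → 3-byte char (#6). Advance 3.
Byte at offset 19: 0xC3 = 11000011 → 2-byte char (#7). Advance 2.
Byte at offset 21: 0xCE = 11001110 → 2-byte char (#8). Advance 2.
Byte at offset 23: 0xE3 = 11100011 → 3-byte char (#9). Advance 3.
Byte at offset 26: 0xF4 = 11110100 → 4-byte char (#10). Advance 4.
Byte at offset 30: 0xE6 = 11100110 → 3-byte char (#11). Advance 3.
Byte at offset 33: 0xE2 = 11100010 → 3-byte char (#12). Advance 3.
Reached end at offset 36 after 12 code points.

12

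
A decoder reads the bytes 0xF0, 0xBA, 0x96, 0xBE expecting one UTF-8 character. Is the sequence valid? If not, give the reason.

valid

Leading byte 0xF0 = 11110000 → 4-byte form.
Continuation bytes 0xBA=10111010, 0x96=10010110, 0xBE=10111110 all match 10xxxxxx.
Decoded value 0x3A5BE is ≥ 0x10000 (shortest form) and not a surrogate.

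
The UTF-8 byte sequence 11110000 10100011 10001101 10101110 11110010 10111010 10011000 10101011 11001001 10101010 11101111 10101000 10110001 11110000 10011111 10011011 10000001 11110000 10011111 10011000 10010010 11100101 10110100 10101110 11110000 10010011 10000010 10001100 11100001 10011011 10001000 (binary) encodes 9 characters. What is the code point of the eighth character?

U+1308C

Offset 0: leading byte 0xF0 = 11110000 → 4-byte char #1 = F0 A3 8D AE.
Offset 4: leading byte 0xF2 = 11110010 → 4-byte char #2 = F2 BA 98 AB.
Offset 8: leading byte 0xC9 = 11001001 → 2-byte char #3 = C9 AA.
Offset 10: leading byte 0xEF = 11101111 → 3-byte char #4 = EF A8 B1.
Offset 13: leading byte 0xF0 = 11110000 → 4-byte char #5 = F0 9F 9B 81.
Offset 17: leading byte 0xF0 = 11110000 → 4-byte char #6 = F0 9F 98 92.
Offset 21: leading byte 0xE5 = 11100101 → 3-byte char #7 = E5 B4 AE.
Offset 24: leading byte 0xF0 = 11110000 → 4-byte char #8 = F0 93 82 8C.
Leading byte 0xF0 = 11110000 matches 11110xxx → 4-byte sequence.
Byte 1: 0xF0 = 11110000, payload 000 (3 bits).
Byte 2: 0x93 = 10010011 (10xxxxxx ✓), payload 010011.
Byte 3: 0x82 = 10000010 (10xxxxxx ✓), payload 000010.
Byte 4: 0x8C = 10001100 (10xxxxxx ✓), payload 001100.
Concatenate: 000010011000010001100 = 0x1308C (21 bits → U+1308C).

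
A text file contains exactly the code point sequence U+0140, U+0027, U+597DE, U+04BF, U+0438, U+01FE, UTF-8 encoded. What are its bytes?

U+0140: 2-byte form → C5 80.
U+0027: 1-byte form → 27.
U+597DE: 4-byte form → F1 99 9F 9E.
U+04BF: 2-byte form → D2 BF.
U+0438: 2-byte form → D0 B8.
U+01FE: 2-byte form → C7 BE.
Concatenated (13 bytes): C5 80 27 F1 99 9F 9E D2 BF D0 B8 C7 BE.

C5 80 27 F1 99 9F 9E D2 BF D0 B8 C7 BE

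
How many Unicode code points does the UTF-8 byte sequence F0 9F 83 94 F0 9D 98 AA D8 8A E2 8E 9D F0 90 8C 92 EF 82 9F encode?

Byte at offset 0: 0xF0 = 11110000 → 4-byte char (#1). Advance 4.
Byte at offset 4: 0xF0 = 11110000 → 4-byte char (#2). Advance 4.
Byte at offset 8: 0xD8 = 11011000 → 2-byte char (#3). Advance 2.
Byte at offset 10: 0xE2 = 11100010 → 3-byte char (#4). Advance 3.
Byte at offset 13: 0xF0 = 11110000 → 4-byte char (#5). Advance 4.
Byte at offset 17: 0xEF = 11101111 → 3-byte char (#6). Advance 3.
Reached end at offset 20 after 6 code points.

6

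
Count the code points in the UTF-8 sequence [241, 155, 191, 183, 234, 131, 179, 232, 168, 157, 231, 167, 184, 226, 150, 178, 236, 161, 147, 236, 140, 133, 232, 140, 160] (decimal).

8

Byte at offset 0: 0xF1 = 11110001 → 4-byte char (#1). Advance 4.
Byte at offset 4: 0xEA = 11101010 → 3-byte char (#2). Advance 3.
Byte at offset 7: 0xE8 = 11101000 → 3-byte char (#3). Advance 3.
Byte at offset 10: 0xE7 = 11100111 → 3-byte char (#4). Advance 3.
Byte at offset 13: 0xE2 = 11100010 → 3-byte char (#5). Advance 3.
Byte at offset 16: 0xEC = 11101100 → 3-byte char (#6). Advance 3.
Byte at offset 19: 0xEC = 11101100 → 3-byte char (#7). Advance 3.
Byte at offset 22: 0xE8 = 11101000 → 3-byte char (#8). Advance 3.
Reached end at offset 25 after 8 code points.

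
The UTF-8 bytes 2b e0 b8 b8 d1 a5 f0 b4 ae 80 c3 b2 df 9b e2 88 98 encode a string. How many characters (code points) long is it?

7

Byte at offset 0: 0x2B = 00101011 → 1-byte char (#1). Advance 1.
Byte at offset 1: 0xE0 = 11100000 → 3-byte char (#2). Advance 3.
Byte at offset 4: 0xD1 = 11010001 → 2-byte char (#3). Advance 2.
Byte at offset 6: 0xF0 = 11110000 → 4-byte char (#4). Advance 4.
Byte at offset 10: 0xC3 = 11000011 → 2-byte char (#5). Advance 2.
Byte at offset 12: 0xDF = 11011111 → 2-byte char (#6). Advance 2.
Byte at offset 14: 0xE2 = 11100010 → 3-byte char (#7). Advance 3.
Reached end at offset 17 after 7 code points.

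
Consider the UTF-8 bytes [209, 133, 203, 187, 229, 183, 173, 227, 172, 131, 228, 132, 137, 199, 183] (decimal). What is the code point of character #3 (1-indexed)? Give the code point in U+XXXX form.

U+5DED

Offset 0: leading byte 0xD1 = 11010001 → 2-byte char #1 = D1 85.
Offset 2: leading byte 0xCB = 11001011 → 2-byte char #2 = CB BB.
Offset 4: leading byte 0xE5 = 11100101 → 3-byte char #3 = E5 B7 AD.
Leading byte 0xE5 = 11100101 matches 1110xxxx → 3-byte sequence.
Byte 1: 0xE5 = 11100101, payload 0101 (4 bits).
Byte 2: 0xB7 = 10110111 (10xxxxxx ✓), payload 110111.
Byte 3: 0xAD = 10101101 (10xxxxxx ✓), payload 101101.
Concatenate: 0101110111101101 = 0x5DED (16 bits → U+5DED).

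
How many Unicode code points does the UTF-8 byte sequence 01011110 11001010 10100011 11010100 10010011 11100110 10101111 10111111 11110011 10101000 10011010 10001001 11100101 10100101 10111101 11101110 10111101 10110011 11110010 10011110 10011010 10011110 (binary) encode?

Byte at offset 0: 0x5E = 01011110 → 1-byte char (#1). Advance 1.
Byte at offset 1: 0xCA = 11001010 → 2-byte char (#2). Advance 2.
Byte at offset 3: 0xD4 = 11010100 → 2-byte char (#3). Advance 2.
Byte at offset 5: 0xE6 = 11100110 → 3-byte char (#4). Advance 3.
Byte at offset 8: 0xF3 = 11110011 → 4-byte char (#5). Advance 4.
Byte at offset 12: 0xE5 = 11100101 → 3-byte char (#6). Advance 3.
Byte at offset 15: 0xEE = 11101110 → 3-byte char (#7). Advance 3.
Byte at offset 18: 0xF2 = 11110010 → 4-byte char (#8). Advance 4.
Reached end at offset 22 after 8 code points.

8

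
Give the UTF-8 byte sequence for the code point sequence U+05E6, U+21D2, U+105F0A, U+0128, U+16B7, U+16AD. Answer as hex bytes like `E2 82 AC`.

U+05E6: 2-byte form → D7 A6.
U+21D2: 3-byte form → E2 87 92.
U+105F0A: 4-byte form → F4 85 BC 8A.
U+0128: 2-byte form → C4 A8.
U+16B7: 3-byte form → E1 9A B7.
U+16AD: 3-byte form → E1 9A AD.
Concatenated (17 bytes): D7 A6 E2 87 92 F4 85 BC 8A C4 A8 E1 9A B7 E1 9A AD.

D7 A6 E2 87 92 F4 85 BC 8A C4 A8 E1 9A B7 E1 9A AD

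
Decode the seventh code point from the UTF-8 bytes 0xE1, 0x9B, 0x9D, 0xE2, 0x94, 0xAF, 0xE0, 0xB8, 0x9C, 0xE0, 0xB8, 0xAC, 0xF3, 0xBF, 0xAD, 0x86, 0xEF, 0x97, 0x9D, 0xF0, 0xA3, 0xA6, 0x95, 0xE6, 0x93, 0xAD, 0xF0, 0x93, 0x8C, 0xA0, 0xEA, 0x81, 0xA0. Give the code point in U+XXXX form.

U+23995

Offset 0: leading byte 0xE1 = 11100001 → 3-byte char #1 = E1 9B 9D.
Offset 3: leading byte 0xE2 = 11100010 → 3-byte char #2 = E2 94 AF.
Offset 6: leading byte 0xE0 = 11100000 → 3-byte char #3 = E0 B8 9C.
Offset 9: leading byte 0xE0 = 11100000 → 3-byte char #4 = E0 B8 AC.
Offset 12: leading byte 0xF3 = 11110011 → 4-byte char #5 = F3 BF AD 86.
Offset 16: leading byte 0xEF = 11101111 → 3-byte char #6 = EF 97 9D.
Offset 19: leading byte 0xF0 = 11110000 → 4-byte char #7 = F0 A3 A6 95.
Leading byte 0xF0 = 11110000 matches 11110xxx → 4-byte sequence.
Byte 1: 0xF0 = 11110000, payload 000 (3 bits).
Byte 2: 0xA3 = 10100011 (10xxxxxx ✓), payload 100011.
Byte 3: 0xA6 = 10100110 (10xxxxxx ✓), payload 100110.
Byte 4: 0x95 = 10010101 (10xxxxxx ✓), payload 010101.
Concatenate: 000100011100110010101 = 0x23995 (21 bits → U+23995).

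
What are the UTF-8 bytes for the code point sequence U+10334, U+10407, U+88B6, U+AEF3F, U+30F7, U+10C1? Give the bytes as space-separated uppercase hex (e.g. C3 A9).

U+10334: 4-byte form → F0 90 8C B4.
U+10407: 4-byte form → F0 90 90 87.
U+88B6: 3-byte form → E8 A2 B6.
U+AEF3F: 4-byte form → F2 AE BC BF.
U+30F7: 3-byte form → E3 83 B7.
U+10C1: 3-byte form → E1 83 81.
Concatenated (21 bytes): F0 90 8C B4 F0 90 90 87 E8 A2 B6 F2 AE BC BF E3 83 B7 E1 83 81.

F0 90 8C B4 F0 90 90 87 E8 A2 B6 F2 AE BC BF E3 83 B7 E1 83 81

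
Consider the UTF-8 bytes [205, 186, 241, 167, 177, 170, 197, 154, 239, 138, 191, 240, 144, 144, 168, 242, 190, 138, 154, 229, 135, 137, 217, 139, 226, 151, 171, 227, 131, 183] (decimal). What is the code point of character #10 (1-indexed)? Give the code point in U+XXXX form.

U+30F7

Offset 0: leading byte 0xCD = 11001101 → 2-byte char #1 = CD BA.
Offset 2: leading byte 0xF1 = 11110001 → 4-byte char #2 = F1 A7 B1 AA.
Offset 6: leading byte 0xC5 = 11000101 → 2-byte char #3 = C5 9A.
Offset 8: leading byte 0xEF = 11101111 → 3-byte char #4 = EF 8A BF.
Offset 11: leading byte 0xF0 = 11110000 → 4-byte char #5 = F0 90 90 A8.
Offset 15: leading byte 0xF2 = 11110010 → 4-byte char #6 = F2 BE 8A 9A.
Offset 19: leading byte 0xE5 = 11100101 → 3-byte char #7 = E5 87 89.
Offset 22: leading byte 0xD9 = 11011001 → 2-byte char #8 = D9 8B.
Offset 24: leading byte 0xE2 = 11100010 → 3-byte char #9 = E2 97 AB.
Offset 27: leading byte 0xE3 = 11100011 → 3-byte char #10 = E3 83 B7.
Leading byte 0xE3 = 11100011 matches 1110xxxx → 3-byte sequence.
Byte 1: 0xE3 = 11100011, payload 0011 (4 bits).
Byte 2: 0x83 = 10000011 (10xxxxxx ✓), payload 000011.
Byte 3: 0xB7 = 10110111 (10xxxxxx ✓), payload 110111.
Concatenate: 0011000011110111 = 0x30F7 (16 bits → U+30F7).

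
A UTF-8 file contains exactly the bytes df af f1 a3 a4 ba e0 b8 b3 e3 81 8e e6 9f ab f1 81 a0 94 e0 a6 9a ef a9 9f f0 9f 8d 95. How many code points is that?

9

Byte at offset 0: 0xDF = 11011111 → 2-byte char (#1). Advance 2.
Byte at offset 2: 0xF1 = 11110001 → 4-byte char (#2). Advance 4.
Byte at offset 6: 0xE0 = 11100000 → 3-byte char (#3). Advance 3.
Byte at offset 9: 0xE3 = 11100011 → 3-byte char (#4). Advance 3.
Byte at offset 12: 0xE6 = 11100110 → 3-byte char (#5). Advance 3.
Byte at offset 15: 0xF1 = 11110001 → 4-byte char (#6). Advance 4.
Byte at offset 19: 0xE0 = 11100000 → 3-byte char (#7). Advance 3.
Byte at offset 22: 0xEF = 11101111 → 3-byte char (#8). Advance 3.
Byte at offset 25: 0xF0 = 11110000 → 4-byte char (#9). Advance 4.
Reached end at offset 29 after 9 code points.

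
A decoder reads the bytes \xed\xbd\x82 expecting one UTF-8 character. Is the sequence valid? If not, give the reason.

invalid (encodes a surrogate (U+D800–U+DFFF))

Structurally a 3-byte sequence; payload = 0xDF42.
But 0xDF42 is in U+D800–U+DFFF, the surrogate range. Surrogates are not Unicode scalar values and are forbidden in UTF-8.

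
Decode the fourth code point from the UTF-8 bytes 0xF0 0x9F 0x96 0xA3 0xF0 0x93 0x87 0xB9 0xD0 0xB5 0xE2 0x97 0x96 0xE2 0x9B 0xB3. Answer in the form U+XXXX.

U+25D6

Offset 0: leading byte 0xF0 = 11110000 → 4-byte char #1 = F0 9F 96 A3.
Offset 4: leading byte 0xF0 = 11110000 → 4-byte char #2 = F0 93 87 B9.
Offset 8: leading byte 0xD0 = 11010000 → 2-byte char #3 = D0 B5.
Offset 10: leading byte 0xE2 = 11100010 → 3-byte char #4 = E2 97 96.
Leading byte 0xE2 = 11100010 matches 1110xxxx → 3-byte sequence.
Byte 1: 0xE2 = 11100010, payload 0010 (4 bits).
Byte 2: 0x97 = 10010111 (10xxxxxx ✓), payload 010111.
Byte 3: 0x96 = 10010110 (10xxxxxx ✓), payload 010110.
Concatenate: 0010010111010110 = 0x25D6 (16 bits → U+25D6).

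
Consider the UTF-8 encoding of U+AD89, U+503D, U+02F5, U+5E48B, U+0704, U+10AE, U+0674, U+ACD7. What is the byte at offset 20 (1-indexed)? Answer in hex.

1-indexed offset 20 is 0-indexed offset 19.
U+AD89 → 3-byte form EA B6 89 at offsets 0–2.
U+503D → 3-byte form E5 80 BD at offsets 3–5.
U+02F5 → 2-byte form CB B5 at offsets 6–7.
U+5E48B → 4-byte form F1 9E 92 8B at offsets 8–11.
U+0704 → 2-byte form DC 84 at offsets 12–13.
U+10AE → 3-byte form E1 82 AE at offsets 14–16.
U+0674 → 2-byte form D9 B4 at offsets 17–18.
U+ACD7 → 3-byte form EA B3 97 at offsets 19–21.
Offset 19 falls in char 8's range; it's byte 1 of EA B3 97 = 0xEA.

0xEA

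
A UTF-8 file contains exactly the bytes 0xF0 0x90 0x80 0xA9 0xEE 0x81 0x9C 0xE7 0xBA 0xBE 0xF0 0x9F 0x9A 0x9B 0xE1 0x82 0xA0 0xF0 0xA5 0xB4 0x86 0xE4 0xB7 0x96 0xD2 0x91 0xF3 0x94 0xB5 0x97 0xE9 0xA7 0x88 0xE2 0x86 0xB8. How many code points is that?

Byte at offset 0: 0xF0 = 11110000 → 4-byte char (#1). Advance 4.
Byte at offset 4: 0xEE = 11101110 → 3-byte char (#2). Advance 3.
Byte at offset 7: 0xE7 = 11100111 → 3-byte char (#3). Advance 3.
Byte at offset 10: 0xF0 = 11110000 → 4-byte char (#4). Advance 4.
Byte at offset 14: 0xE1 = 11100001 → 3-byte char (#5). Advance 3.
Byte at offset 17: 0xF0 = 11110000 → 4-byte char (#6). Advance 4.
Byte at offset 21: 0xE4 = 11100100 → 3-byte char (#7). Advance 3.
Byte at offset 24: 0xD2 = 11010010 → 2-byte char (#8). Advance 2.
Byte at offset 26: 0xF3 = 11110011 → 4-byte char (#9). Advance 4.
Byte at offset 30: 0xE9 = 11101001 → 3-byte char (#10). Advance 3.
Byte at offset 33: 0xE2 = 11100010 → 3-byte char (#11). Advance 3.
Reached end at offset 36 after 11 code points.

11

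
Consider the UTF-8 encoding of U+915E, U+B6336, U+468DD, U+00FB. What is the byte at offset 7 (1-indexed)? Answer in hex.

0xB6

1-indexed offset 7 is 0-indexed offset 6.
U+915E → 3-byte form E9 85 9E at offsets 0–2.
U+B6336 → 4-byte form F2 B6 8C B6 at offsets 3–6.
Offset 6 falls in char 2's range; it's byte 4 of F2 B6 8C B6 = 0xB6.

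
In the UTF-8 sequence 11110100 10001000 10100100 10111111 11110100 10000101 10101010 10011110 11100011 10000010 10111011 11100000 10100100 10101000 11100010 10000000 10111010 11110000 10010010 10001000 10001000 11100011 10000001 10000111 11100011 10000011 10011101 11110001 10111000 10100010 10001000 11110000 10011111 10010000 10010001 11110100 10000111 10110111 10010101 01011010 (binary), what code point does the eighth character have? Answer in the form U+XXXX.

U+30DD

Offset 0: leading byte 0xF4 = 11110100 → 4-byte char #1 = F4 88 A4 BF.
Offset 4: leading byte 0xF4 = 11110100 → 4-byte char #2 = F4 85 AA 9E.
Offset 8: leading byte 0xE3 = 11100011 → 3-byte char #3 = E3 82 BB.
Offset 11: leading byte 0xE0 = 11100000 → 3-byte char #4 = E0 A4 A8.
Offset 14: leading byte 0xE2 = 11100010 → 3-byte char #5 = E2 80 BA.
Offset 17: leading byte 0xF0 = 11110000 → 4-byte char #6 = F0 92 88 88.
Offset 21: leading byte 0xE3 = 11100011 → 3-byte char #7 = E3 81 87.
Offset 24: leading byte 0xE3 = 11100011 → 3-byte char #8 = E3 83 9D.
Leading byte 0xE3 = 11100011 matches 1110xxxx → 3-byte sequence.
Byte 1: 0xE3 = 11100011, payload 0011 (4 bits).
Byte 2: 0x83 = 10000011 (10xxxxxx ✓), payload 000011.
Byte 3: 0x9D = 10011101 (10xxxxxx ✓), payload 011101.
Concatenate: 0011000011011101 = 0x30DD (16 bits → U+30DD).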